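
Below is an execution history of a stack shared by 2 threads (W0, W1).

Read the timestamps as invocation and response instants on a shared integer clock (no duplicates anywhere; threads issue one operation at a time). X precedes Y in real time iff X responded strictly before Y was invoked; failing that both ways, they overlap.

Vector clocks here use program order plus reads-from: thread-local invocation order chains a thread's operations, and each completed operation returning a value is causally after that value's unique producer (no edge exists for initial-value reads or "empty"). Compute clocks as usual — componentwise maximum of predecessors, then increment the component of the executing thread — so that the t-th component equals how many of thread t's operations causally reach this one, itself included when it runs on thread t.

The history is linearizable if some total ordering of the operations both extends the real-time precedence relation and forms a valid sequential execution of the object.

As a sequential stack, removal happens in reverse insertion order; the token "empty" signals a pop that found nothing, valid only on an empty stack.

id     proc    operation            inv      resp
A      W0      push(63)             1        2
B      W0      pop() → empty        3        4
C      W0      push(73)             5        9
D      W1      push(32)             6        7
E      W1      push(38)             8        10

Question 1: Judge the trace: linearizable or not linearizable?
not linearizable

through event 3 a valid linearization exists; event 4 (B responding at time 4) ends that
one real-time candidate order over the 2 completed operations — the stack replay rejects it
e.g. A, B: illegal at step 2, since B pop() → empty cannot apply there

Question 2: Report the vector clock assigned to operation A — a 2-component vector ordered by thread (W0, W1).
Answer: (1, 0)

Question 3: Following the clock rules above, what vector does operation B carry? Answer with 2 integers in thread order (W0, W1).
Answer: (2, 0)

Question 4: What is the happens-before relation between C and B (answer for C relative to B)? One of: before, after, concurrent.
Answer: after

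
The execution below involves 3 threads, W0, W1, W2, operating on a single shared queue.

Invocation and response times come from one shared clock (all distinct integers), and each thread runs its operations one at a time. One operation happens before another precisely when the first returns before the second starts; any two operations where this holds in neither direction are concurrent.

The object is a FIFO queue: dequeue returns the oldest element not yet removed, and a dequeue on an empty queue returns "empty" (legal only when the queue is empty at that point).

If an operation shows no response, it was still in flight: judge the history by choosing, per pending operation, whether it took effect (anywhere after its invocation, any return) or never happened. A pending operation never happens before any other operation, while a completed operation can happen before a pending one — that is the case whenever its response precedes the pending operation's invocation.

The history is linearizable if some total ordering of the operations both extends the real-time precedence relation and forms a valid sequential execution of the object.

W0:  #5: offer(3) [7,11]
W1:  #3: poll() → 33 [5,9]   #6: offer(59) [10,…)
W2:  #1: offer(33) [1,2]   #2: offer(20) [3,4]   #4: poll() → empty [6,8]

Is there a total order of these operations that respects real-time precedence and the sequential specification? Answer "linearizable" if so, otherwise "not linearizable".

not linearizable

already the first 8 events (up to #4's response at time 8) admit no linearization; the first 7 still do
the sole real-time-consistent order of 3 completed operations fails the queue replay
including or dropping the 2 pending operations (#3, #5) in any combination fails
for example #1, #2, #4 (pending dropped) fails at step 3: #4 poll() → empty is not legal there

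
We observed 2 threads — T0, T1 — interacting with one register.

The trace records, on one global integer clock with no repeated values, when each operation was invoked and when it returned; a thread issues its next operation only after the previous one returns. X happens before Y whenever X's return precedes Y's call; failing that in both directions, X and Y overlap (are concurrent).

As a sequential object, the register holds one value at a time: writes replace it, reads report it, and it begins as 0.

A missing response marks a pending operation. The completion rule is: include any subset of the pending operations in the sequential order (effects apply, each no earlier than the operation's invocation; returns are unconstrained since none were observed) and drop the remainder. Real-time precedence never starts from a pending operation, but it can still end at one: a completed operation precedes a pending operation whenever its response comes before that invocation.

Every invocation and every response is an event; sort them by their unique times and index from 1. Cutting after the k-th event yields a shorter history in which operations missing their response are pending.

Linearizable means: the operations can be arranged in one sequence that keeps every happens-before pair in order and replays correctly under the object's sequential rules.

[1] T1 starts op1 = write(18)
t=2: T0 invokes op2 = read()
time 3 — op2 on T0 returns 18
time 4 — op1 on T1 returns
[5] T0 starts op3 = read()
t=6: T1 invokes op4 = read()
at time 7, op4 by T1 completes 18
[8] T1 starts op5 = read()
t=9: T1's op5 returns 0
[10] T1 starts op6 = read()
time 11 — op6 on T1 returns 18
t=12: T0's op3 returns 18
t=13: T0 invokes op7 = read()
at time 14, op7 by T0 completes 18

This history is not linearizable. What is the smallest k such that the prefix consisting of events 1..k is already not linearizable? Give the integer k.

9

events 1..8 are linearizable, e.g. via op1, op2, op3, op4:
step 1: op1 write(18) — value 18
step 2: op2 read() → 18 — value 18
step 3: op3 read() (pending, included) — value 18
step 4: op4 read() → 18 — value 18
at event 9 (op5's time-9 response) nothing linearizes any more
including or dropping the 1 pending operation (op3) in any combination fails
sample order op1, op2, op4, op5 (pending dropped) stalls at step 4 — op5 read() → 0 has no legal effect
sample order op2, op1, op4, op5 (pending dropped) stalls at step 1 — op2 read() → 18 has no legal effect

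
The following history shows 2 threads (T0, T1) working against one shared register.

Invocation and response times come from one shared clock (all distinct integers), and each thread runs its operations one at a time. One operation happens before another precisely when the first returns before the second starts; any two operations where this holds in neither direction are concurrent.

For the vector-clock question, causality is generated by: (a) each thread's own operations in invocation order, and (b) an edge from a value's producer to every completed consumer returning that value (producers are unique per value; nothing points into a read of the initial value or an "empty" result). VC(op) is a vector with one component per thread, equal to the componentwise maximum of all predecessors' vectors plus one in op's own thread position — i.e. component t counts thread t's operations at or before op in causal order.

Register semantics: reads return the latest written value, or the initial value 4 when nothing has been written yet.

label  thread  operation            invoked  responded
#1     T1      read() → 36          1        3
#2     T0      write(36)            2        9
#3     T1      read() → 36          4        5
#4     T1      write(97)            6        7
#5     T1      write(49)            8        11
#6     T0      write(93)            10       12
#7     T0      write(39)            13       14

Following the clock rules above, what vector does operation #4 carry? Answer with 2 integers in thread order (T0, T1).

(1, 3)

#2, invoked 2, has no incoming edges; only T0's bump applies → (1, 0)
VC(#1, invoked at 1): max of VC(#2)=(1, 0), then +1 on thread T1 → (1, 1)
VC(#6, invoked at 10): max of VC(#2)=(1, 0), then +1 on thread T0 → (2, 0)
VC(#3, invoked at 4): max of VC(#1)=(1, 1), VC(#2)=(1, 0), then +1 on thread T1 → (1, 2)
VC(#7, invoked at 13): max of VC(#6)=(2, 0), then +1 on thread T0 → (3, 0)
VC(#4, invoked at 6): max of VC(#3)=(1, 2), then +1 on thread T1 → (1, 3)
VC(#5, invoked at 8): max of VC(#4)=(1, 3), then +1 on thread T1 → (1, 4)
target: VC(#4) = (1, 3)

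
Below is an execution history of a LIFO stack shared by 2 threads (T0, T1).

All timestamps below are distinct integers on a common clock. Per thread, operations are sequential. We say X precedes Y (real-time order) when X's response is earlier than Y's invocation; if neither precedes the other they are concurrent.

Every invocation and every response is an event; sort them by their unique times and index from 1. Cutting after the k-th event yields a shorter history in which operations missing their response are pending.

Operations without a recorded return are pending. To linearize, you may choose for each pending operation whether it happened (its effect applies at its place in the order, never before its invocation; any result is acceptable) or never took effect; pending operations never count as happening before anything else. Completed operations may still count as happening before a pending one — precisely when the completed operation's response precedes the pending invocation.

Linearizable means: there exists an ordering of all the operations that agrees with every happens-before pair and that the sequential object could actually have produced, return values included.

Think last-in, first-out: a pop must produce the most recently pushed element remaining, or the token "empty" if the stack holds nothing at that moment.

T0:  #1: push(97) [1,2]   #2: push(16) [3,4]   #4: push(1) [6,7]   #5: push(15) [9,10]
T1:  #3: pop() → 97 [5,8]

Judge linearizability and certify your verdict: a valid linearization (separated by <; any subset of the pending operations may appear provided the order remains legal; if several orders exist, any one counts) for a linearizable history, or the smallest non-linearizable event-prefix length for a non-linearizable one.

through event 7 a valid linearization exists; event 8 (#3 responding at time 8) ends that
all 2 real-time-respecting orders fail — 4 completed LIFO stack operations, no legal replay
for example #1, #2, #3, #4 fails at step 3: #3 pop() → 97 is not legal there
for example #1, #2, #4, #3 fails at step 4: #3 pop() → 97 is not legal there

not linearizable — minimal violating prefix: 8 events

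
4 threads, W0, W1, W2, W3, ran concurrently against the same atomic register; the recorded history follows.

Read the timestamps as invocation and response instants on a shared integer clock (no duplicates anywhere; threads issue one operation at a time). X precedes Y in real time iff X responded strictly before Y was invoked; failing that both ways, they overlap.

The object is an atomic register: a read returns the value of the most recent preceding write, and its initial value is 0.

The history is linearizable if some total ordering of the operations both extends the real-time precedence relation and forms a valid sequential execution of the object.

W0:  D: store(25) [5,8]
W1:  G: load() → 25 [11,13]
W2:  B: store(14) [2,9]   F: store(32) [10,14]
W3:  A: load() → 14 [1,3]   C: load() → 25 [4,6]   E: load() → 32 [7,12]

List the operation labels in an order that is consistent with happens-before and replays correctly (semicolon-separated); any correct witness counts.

B; A; D; C; G; F; E

1. B store(14), leaving value 14
2. A load() → 14, leaving value 14
3. D store(25), leaving value 25
4. C load() → 25, leaving value 25
5. G load() → 25, leaving value 25
6. F store(32), leaving value 32
7. E load() → 32, leaving value 32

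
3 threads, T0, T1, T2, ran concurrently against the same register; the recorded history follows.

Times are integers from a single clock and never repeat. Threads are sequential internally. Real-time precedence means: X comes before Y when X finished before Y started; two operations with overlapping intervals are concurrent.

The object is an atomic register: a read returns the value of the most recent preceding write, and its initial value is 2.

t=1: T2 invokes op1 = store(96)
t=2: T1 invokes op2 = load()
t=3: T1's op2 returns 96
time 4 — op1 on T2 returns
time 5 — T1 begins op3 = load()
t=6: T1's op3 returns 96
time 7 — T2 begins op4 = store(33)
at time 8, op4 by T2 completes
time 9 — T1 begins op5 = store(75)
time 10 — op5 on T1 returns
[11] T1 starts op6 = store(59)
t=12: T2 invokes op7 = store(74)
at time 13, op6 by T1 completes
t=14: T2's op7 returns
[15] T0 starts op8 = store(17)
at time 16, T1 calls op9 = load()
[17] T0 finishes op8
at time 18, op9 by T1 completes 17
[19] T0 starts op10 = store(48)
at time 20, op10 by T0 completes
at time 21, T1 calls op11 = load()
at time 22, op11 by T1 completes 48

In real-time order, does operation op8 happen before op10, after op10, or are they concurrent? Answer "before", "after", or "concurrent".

op8 spans [15,17], op10 spans [19,20]
resp(op8)=17 < inv(op10)=19

before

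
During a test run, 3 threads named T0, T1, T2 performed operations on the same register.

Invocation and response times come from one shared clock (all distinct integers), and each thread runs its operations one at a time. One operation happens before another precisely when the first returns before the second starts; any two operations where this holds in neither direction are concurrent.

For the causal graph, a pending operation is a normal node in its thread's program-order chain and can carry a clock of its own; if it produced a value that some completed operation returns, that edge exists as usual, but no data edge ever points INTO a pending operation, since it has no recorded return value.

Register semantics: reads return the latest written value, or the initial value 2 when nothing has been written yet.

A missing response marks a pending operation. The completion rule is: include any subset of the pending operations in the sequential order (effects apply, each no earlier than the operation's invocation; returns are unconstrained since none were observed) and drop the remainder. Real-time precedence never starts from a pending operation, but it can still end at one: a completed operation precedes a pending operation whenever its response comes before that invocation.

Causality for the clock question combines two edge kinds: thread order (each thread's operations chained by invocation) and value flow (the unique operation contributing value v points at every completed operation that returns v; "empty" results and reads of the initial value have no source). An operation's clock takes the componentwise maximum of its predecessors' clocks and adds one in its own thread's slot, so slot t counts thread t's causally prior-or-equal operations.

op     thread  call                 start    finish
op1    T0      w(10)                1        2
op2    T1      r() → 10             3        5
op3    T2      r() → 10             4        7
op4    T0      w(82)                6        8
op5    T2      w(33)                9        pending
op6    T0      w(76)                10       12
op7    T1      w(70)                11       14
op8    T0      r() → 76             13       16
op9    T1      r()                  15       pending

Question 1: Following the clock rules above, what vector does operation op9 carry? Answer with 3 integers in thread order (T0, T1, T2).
op1 (invocation 1): nothing precedes it; T0's component alone gives (1, 0, 0)
merge at op3 (invoked 4): VC(op1)=(1, 0, 0), own-thread bump on T2 → (1, 0, 1)
merge at op2 (invoked 3): VC(op1)=(1, 0, 0), own-thread bump on T1 → (1, 1, 0)
merge at op4 (invoked 6): VC(op1)=(1, 0, 0), own-thread bump on T0 → (2, 0, 0)
merge at op5 (invoked 9): VC(op3)=(1, 0, 1), own-thread bump on T2 → (1, 0, 2)
merge at op7 (invoked 11): VC(op2)=(1, 1, 0), own-thread bump on T1 → (1, 2, 0)
merge at op6 (invoked 10): VC(op4)=(2, 0, 0), own-thread bump on T0 → (3, 0, 0)
merge at op9 (invoked 15): VC(op7)=(1, 2, 0), own-thread bump on T1 → (1, 3, 0)
merge at op8 (invoked 13): VC(op6)=(3, 0, 0), own-thread bump on T0 → (4, 0, 0)
target: VC(op9) = (1, 3, 0)

(1, 3, 0)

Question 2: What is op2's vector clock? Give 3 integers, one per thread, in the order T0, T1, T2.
op1, invoked 1, has no incoming edges; only T0's bump applies → (1, 0, 0)
op3 (invocation 4): componentwise max over VC(op1)=(1, 0, 0), +1 at T2, giving (1, 0, 1)
op2 (invocation 3): componentwise max over VC(op1)=(1, 0, 0), +1 at T1, giving (1, 1, 0)
op4 (invocation 6): componentwise max over VC(op1)=(1, 0, 0), +1 at T0, giving (2, 0, 0)
op5 (invocation 9): componentwise max over VC(op3)=(1, 0, 1), +1 at T2, giving (1, 0, 2)
op7 (invocation 11): componentwise max over VC(op2)=(1, 1, 0), +1 at T1, giving (1, 2, 0)
op6 (invocation 10): componentwise max over VC(op4)=(2, 0, 0), +1 at T0, giving (3, 0, 0)
op9 (invocation 15): componentwise max over VC(op7)=(1, 2, 0), +1 at T1, giving (1, 3, 0)
op8 (invocation 13): componentwise max over VC(op6)=(3, 0, 0), +1 at T0, giving (4, 0, 0)
target: VC(op2) = (1, 1, 0)

(1, 1, 0)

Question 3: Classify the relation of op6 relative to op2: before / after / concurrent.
op6 spans [10,12], op2 spans [3,5]
resp(op2)=5 < inv(op6)=10

after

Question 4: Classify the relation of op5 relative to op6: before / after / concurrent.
op5 spans [9,…), op6 spans [10,12]
the intervals overlap in both directions

concurrent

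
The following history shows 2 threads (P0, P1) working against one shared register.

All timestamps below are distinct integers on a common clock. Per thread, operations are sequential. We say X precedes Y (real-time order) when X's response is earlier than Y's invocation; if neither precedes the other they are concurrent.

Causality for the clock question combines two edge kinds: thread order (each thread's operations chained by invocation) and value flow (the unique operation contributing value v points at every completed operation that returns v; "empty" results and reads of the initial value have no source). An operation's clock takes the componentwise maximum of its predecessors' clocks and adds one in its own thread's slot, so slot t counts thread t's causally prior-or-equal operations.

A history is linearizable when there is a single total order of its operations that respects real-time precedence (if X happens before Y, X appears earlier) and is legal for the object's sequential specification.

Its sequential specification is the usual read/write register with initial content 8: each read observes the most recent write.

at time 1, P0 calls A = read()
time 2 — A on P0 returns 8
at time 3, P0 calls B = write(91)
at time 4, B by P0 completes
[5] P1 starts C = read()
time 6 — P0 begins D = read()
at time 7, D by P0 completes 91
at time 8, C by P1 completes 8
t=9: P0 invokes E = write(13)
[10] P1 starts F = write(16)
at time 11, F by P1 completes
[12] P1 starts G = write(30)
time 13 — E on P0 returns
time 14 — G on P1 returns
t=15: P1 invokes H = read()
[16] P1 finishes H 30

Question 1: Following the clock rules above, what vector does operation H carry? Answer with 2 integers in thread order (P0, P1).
Answer: (0, 4)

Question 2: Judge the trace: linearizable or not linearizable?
prefix check: 1..7 passes, 1..8 fails once C's time-8 response joins
checked exhaustively: 2 real-time-consistent orders of 4 completed operations, zero legal register replays
sample order A, B, C, D stalls at step 3 — C read() → 8 has no legal effect
sample order A, B, D, C stalls at step 4 — C read() → 8 has no legal effect

not linearizable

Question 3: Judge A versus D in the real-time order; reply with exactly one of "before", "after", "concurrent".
Answer: before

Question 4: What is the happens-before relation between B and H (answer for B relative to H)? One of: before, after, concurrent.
Answer: before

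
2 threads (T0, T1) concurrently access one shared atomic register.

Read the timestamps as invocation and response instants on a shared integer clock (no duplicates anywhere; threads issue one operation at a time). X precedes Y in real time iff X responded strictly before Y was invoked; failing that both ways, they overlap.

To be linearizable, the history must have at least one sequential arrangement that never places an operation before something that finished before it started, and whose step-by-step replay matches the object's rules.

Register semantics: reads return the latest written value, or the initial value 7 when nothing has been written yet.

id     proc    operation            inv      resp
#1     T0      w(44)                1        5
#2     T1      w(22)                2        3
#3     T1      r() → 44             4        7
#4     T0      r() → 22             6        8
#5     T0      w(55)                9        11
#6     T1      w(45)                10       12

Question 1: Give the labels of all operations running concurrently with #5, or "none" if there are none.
#6

overlap test against #5 [9,11]: concurrent iff the interval meets 9..11
#1 [1,5]: before
#2 [2,3]: before
#3 [4,7]: before
#4 [6,8]: before
#6 [10,12]: concurrent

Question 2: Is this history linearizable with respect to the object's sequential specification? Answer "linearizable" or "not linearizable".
not linearizable

through event 7 a valid linearization exists; event 8 (#4 responding at time 8) ends that
checked exhaustively: 5 real-time-consistent orders of 4 completed operations, zero legal atomic register replays
take #1, #2, #3, #4: step 3 already fails, because #3 r() → 44 cannot occur there
take #1, #2, #4, #3: step 4 already fails, because #3 r() → 44 cannot occur there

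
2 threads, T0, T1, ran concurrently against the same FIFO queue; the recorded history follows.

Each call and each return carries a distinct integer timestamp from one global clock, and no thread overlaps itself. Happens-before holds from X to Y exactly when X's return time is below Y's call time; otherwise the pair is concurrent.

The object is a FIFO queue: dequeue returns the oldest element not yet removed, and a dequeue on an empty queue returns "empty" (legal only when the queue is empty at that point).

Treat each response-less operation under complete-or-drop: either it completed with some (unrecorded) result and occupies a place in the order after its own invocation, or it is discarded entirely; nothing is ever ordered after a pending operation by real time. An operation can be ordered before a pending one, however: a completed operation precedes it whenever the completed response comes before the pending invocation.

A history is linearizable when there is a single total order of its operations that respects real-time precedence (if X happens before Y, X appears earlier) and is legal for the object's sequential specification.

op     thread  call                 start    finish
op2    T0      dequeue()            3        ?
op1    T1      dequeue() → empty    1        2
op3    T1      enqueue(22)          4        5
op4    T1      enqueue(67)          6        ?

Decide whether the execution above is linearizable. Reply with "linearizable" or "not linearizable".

linearizable

one valid linearization: op1, op2, op3
1. op1 dequeue() → empty, leaving queue <>
2. op2 dequeue() (pending, included), leaving queue <>
3. op3 enqueue(22), leaving queue <22>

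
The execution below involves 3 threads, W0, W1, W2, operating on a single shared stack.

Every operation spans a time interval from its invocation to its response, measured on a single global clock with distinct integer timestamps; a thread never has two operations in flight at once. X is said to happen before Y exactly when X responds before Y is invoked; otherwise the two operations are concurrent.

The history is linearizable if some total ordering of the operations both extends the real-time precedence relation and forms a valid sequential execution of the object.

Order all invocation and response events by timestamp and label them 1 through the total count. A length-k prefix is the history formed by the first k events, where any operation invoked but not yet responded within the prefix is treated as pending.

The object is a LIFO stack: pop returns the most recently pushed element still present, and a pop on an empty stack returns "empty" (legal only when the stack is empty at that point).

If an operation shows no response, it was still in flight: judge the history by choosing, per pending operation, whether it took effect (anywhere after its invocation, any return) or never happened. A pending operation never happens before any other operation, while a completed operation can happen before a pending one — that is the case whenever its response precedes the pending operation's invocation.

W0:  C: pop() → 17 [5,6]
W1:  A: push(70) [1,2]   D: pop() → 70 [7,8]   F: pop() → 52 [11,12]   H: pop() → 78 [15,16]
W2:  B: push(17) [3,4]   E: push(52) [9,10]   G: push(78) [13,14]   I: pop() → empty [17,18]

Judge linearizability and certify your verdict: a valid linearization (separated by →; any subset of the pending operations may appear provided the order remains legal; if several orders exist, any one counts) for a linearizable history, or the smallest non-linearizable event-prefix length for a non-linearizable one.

after step 1 (A push(70)): stack <70>
after step 2 (B push(17)): stack <70,17>
after step 3 (C pop() → 17): stack <70>
after step 4 (D pop() → 70): stack <>
after step 5 (E push(52)): stack <52>
after step 6 (F pop() → 52): stack <>
after step 7 (G push(78)): stack <78>
after step 8 (H pop() → 78): stack <>
after step 9 (I pop() → empty): stack <>

linearizable — witness: A → B → C → D → E → F → G → H → I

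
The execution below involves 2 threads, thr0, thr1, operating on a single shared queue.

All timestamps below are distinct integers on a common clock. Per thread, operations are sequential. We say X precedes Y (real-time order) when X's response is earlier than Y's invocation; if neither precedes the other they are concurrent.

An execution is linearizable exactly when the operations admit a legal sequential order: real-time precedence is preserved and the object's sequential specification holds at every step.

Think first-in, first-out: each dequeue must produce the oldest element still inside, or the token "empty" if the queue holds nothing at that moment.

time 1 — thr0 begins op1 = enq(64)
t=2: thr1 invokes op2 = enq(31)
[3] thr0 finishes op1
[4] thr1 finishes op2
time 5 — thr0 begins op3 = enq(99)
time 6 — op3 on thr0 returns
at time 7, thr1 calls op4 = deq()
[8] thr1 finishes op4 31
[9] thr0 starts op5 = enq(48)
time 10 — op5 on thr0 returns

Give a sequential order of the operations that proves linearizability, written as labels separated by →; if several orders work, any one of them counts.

1. op2 enq(31), leaving queue <31>
2. op1 enq(64), leaving queue <31,64>
3. op3 enq(99), leaving queue <31,64,99>
4. op4 deq() → 31, leaving queue <64,99>
5. op5 enq(48), leaving queue <64,99,48>

op2 → op1 → op3 → op4 → op5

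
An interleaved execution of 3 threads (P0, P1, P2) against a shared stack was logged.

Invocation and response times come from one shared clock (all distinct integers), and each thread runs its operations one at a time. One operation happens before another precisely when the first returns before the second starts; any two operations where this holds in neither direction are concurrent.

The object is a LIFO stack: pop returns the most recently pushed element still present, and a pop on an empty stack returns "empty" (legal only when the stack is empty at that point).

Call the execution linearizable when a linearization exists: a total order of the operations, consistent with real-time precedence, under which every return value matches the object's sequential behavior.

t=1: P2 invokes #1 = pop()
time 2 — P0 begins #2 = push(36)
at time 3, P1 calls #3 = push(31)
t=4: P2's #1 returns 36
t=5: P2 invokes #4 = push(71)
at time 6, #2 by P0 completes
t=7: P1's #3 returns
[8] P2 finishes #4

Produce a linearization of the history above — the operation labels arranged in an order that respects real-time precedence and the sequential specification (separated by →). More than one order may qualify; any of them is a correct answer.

after step 1 (#2 push(36)): stack <36>
after step 2 (#1 pop() → 36): stack <>
after step 3 (#3 push(31)): stack <31>
after step 4 (#4 push(71)): stack <31,71>

#2 → #1 → #3 → #4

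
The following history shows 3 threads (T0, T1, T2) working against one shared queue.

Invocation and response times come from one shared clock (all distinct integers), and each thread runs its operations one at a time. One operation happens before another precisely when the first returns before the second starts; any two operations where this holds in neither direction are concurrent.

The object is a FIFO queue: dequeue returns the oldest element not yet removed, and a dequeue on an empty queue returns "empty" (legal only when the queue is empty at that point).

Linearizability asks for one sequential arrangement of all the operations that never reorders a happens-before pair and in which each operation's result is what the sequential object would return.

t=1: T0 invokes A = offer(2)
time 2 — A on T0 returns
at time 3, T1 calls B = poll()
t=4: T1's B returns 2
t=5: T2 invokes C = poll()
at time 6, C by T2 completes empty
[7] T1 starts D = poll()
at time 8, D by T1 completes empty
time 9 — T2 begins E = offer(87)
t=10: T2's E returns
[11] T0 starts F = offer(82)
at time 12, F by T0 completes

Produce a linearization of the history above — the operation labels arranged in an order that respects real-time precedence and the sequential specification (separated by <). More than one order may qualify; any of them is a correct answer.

after step 1 (A offer(2)): queue <2>
after step 2 (B poll() → 2): queue <>
after step 3 (C poll() → empty): queue <>
after step 4 (D poll() → empty): queue <>
after step 5 (E offer(87)): queue <87>
after step 6 (F offer(82)): queue <87,82>

A < B < C < D < E < F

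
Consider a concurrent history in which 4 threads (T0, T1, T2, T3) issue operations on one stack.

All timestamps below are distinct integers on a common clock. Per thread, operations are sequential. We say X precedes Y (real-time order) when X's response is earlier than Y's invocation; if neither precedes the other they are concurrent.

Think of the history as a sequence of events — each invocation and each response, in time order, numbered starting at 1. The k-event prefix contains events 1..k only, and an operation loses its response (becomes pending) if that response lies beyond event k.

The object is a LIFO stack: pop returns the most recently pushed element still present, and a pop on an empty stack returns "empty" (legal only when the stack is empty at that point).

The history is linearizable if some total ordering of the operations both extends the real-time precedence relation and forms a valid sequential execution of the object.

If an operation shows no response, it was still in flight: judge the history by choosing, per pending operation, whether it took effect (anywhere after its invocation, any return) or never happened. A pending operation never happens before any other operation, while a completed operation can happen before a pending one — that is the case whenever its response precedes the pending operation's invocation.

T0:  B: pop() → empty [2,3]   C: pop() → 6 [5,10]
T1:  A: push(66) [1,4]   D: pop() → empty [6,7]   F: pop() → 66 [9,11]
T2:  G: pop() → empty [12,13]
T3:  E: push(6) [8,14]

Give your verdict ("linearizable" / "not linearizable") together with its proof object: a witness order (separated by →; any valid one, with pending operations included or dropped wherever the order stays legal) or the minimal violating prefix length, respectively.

not linearizable — minimal violating prefix: 10 events

already the first 10 events (up to C's response at time 10) admit no linearization; the first 9 still do
every one of the 4 real-time-consistent orders over 4 completed stack ops fails the sequential spec
including or dropping the 2 pending operations (E, F) in any combination fails
take A, B, C, D (pending dropped): step 2 already fails, because B pop() → empty cannot occur there
take A, B, D, C (pending dropped): step 2 already fails, because B pop() → empty cannot occur there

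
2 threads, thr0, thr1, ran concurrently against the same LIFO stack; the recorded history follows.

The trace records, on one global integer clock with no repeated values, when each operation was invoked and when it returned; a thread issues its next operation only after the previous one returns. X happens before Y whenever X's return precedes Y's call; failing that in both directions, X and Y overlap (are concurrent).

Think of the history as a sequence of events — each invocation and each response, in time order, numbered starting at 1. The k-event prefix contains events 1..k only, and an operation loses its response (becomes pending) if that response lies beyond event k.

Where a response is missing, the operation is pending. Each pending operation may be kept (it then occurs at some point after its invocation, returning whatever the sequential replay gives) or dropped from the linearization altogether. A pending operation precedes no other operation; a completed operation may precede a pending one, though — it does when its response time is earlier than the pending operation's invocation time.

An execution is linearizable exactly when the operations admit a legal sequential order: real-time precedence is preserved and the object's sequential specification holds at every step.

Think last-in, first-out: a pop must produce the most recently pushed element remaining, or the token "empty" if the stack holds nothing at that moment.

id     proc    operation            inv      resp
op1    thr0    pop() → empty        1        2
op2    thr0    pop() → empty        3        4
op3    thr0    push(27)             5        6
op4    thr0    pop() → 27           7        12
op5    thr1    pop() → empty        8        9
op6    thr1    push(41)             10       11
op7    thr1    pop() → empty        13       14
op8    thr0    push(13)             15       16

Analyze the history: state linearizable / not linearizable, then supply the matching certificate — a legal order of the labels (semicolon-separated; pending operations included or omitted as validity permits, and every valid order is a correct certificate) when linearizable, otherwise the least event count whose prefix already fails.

not linearizable — minimal violating prefix: 14 events

prefix check: 1..13 passes, 1..14 fails once op7's time-14 response joins
checked exhaustively: 3 real-time-consistent orders of 7 completed operations, zero legal LIFO stack replays
take op1, op2, op3, op4, op5, op6, op7: step 7 already fails, because op7 pop() → empty cannot occur there
take op1, op2, op3, op5, op4, op6, op7: step 4 already fails, because op5 pop() → empty cannot occur there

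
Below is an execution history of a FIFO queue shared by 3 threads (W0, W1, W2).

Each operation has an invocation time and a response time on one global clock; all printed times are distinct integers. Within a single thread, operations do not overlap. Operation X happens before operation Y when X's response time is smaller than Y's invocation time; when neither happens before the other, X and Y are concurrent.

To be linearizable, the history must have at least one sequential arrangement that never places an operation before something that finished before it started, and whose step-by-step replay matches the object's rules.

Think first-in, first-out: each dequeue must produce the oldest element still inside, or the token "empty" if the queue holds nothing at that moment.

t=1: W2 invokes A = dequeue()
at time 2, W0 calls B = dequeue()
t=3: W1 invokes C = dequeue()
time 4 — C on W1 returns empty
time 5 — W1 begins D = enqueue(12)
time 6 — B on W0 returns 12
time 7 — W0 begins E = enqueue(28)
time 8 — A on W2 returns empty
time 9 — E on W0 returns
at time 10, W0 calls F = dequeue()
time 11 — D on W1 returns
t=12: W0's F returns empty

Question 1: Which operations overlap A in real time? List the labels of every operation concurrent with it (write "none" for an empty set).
Answer: B, C, D, E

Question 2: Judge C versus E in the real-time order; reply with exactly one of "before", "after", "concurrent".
Answer: before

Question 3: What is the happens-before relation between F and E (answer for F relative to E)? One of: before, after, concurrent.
Answer: after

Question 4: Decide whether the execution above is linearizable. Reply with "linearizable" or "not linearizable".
the violation lands at event 12, F's response at time 12: events 1..11 linearize, events 1..12 do not
all 33 real-time-respecting orders fail — 6 completed FIFO queue operations, no legal replay
one such order, A, B, C, D, E, F, breaks at step 2 where B dequeue() → 12 is illegal
one such order, A, B, C, E, D, F, breaks at step 2 where B dequeue() → 12 is illegal

not linearizable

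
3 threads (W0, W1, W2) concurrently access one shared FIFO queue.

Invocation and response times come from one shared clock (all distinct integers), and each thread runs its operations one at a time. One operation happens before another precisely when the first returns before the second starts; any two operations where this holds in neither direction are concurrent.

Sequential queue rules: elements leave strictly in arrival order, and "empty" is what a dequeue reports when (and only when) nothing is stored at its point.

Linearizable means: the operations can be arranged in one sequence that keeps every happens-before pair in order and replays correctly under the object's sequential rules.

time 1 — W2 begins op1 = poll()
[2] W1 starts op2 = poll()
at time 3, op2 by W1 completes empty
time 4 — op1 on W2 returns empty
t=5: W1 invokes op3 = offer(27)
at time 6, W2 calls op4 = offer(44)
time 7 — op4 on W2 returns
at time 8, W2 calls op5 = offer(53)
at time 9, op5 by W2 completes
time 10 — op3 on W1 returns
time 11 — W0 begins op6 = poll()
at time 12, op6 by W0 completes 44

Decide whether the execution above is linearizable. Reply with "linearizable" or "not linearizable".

witness order: op1, op2, op4, op3, op5, op6
step 1: op1 poll() → empty — queue <>
step 2: op2 poll() → empty — queue <>
step 3: op4 offer(44) — queue <44>
step 4: op3 offer(27) — queue <44,27>
step 5: op5 offer(53) — queue <44,27,53>
step 6: op6 poll() → 44 — queue <27,53>

linearizable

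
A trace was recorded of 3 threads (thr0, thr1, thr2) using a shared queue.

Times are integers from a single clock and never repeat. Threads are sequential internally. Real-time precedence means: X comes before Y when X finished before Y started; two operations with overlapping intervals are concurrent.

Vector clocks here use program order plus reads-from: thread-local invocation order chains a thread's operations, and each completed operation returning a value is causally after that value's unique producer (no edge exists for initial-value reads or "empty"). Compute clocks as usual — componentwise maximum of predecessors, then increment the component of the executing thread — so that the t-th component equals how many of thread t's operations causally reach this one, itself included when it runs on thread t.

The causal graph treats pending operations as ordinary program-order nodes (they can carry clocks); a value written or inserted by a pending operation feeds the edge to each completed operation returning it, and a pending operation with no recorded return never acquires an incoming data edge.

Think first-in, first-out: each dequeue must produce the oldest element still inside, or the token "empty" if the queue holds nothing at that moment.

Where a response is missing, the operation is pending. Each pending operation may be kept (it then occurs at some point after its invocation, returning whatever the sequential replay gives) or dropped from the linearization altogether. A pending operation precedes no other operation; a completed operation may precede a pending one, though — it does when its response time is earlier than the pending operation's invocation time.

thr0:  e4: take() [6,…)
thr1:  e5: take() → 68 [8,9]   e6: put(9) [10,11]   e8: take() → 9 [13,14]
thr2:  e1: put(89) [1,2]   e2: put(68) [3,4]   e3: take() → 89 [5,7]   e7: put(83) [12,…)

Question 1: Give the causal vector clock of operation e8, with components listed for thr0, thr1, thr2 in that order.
VC(e1, invoked at 1): no causal predecessors; +1 on thr2 → (0, 0, 1)
VC(e4, invoked at 6): no causal predecessors; +1 on thr0 → (1, 0, 0)
e2, invoked 3, takes VC(e1)=(0, 0, 1) under max, adds 1 for thr2 → (0, 0, 2)
e3, invoked 5, takes VC(e1)=(0, 0, 1), VC(e2)=(0, 0, 2) under max, adds 1 for thr2 → (0, 0, 3)
e5, invoked 8, takes VC(e2)=(0, 0, 2) under max, adds 1 for thr1 → (0, 1, 2)
e7, invoked 12, takes VC(e3)=(0, 0, 3) under max, adds 1 for thr2 → (0, 0, 4)
e6, invoked 10, takes VC(e5)=(0, 1, 2) under max, adds 1 for thr1 → (0, 2, 2)
e8, invoked 13, takes VC(e6)=(0, 2, 2) under max, adds 1 for thr1 → (0, 3, 2)
target: VC(e8) = (0, 3, 2)

(0, 3, 2)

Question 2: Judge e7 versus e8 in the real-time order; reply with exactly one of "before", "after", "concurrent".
e7 spans [12,…), e8 spans [13,14]
the intervals overlap in both directions

concurrent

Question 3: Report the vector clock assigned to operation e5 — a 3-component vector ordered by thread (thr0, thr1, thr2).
e1 (invocation 1): nothing precedes it; thr2's component alone gives (0, 0, 1)
e4 (invocation 6): nothing precedes it; thr0's component alone gives (1, 0, 0)
invoked at 3, e2 merges VC(e1)=(0, 0, 1) and bumps thr2's slot → (0, 0, 2)
invoked at 5, e3 merges VC(e1)=(0, 0, 1), VC(e2)=(0, 0, 2) and bumps thr2's slot → (0, 0, 3)
invoked at 8, e5 merges VC(e2)=(0, 0, 2) and bumps thr1's slot → (0, 1, 2)
invoked at 12, e7 merges VC(e3)=(0, 0, 3) and bumps thr2's slot → (0, 0, 4)
invoked at 10, e6 merges VC(e5)=(0, 1, 2) and bumps thr1's slot → (0, 2, 2)
invoked at 13, e8 merges VC(e6)=(0, 2, 2) and bumps thr1's slot → (0, 3, 2)
target: VC(e5) = (0, 1, 2)

(0, 1, 2)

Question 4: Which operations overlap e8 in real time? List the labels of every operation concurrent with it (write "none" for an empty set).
overlap test against e8 [13,14]: concurrent iff the interval meets 13..14
e1 [1,2]: before
e2 [3,4]: before
e3 [5,7]: before
e4 [6,…): concurrent
e5 [8,9]: before
e6 [10,11]: before
e7 [12,…): concurrent

e4, e7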